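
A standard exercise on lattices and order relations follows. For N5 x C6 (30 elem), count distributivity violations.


Distributive law: a ^ (b v c) = (a ^ b) v (a ^ c).
Check all 30^3 = 27000 ordered triples (a,b,c).
  e.g. a=(b,0), b=(a,0), c=(c,0): lhs=(b,0) != rhs=(a,0)
  e.g. a=(b,0), b=(a,0), c=(c,1): lhs=(b,0) != rhs=(a,0)
Total violating triples: 432


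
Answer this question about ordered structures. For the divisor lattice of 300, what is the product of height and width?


Height = length of longest chain minus 1; width = size of largest antichain.
A maximum chain: 1 | 5 | 25 | 75 | 150 | 300  (height 5).
A maximum antichain: {4, 6, 10, 15, 25}  (width 5).
Product = 5 * 5 = 25


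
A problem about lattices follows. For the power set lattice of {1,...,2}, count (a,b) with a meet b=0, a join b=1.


Complement pair (a,b): a meet b = bottom, a join b = top.
Here: A intersect B = {} and A union B = {1,...,2}.
Pairs found: ({},{1,2}), ({1},{2}), ({2},{1}), ({1,2},{})
Total ordered pairs: 4


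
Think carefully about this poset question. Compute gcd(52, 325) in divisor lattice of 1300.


In a divisor lattice, meet = gcd (greatest common divisor).
By Euclidean algorithm or factoring: gcd(52,325) = 13


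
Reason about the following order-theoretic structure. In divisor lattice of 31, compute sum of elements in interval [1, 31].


Interval [1,31] in divisors of 31: [1, 31]
Sum = 32


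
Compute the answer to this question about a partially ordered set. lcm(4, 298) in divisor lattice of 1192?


Join=lcm.
gcd(4,298)=2
lcm=596


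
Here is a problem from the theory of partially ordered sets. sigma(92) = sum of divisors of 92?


sigma(n) = sum of divisors.
Divisors of 92: [1, 2, 4, 23, 46, 92]
Sum = 168


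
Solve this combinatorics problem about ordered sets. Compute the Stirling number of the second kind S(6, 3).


S(n,k) = k*S(n-1,k) + S(n-1,k-1).
S(5,3) = 25, S(5,2) = 15
S(6,3) = 3*25 + 15 = 75 + 15
S(6,3) = 90


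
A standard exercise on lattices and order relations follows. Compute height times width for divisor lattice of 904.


Height = length of longest chain minus 1; width = size of largest antichain.
A maximum chain: 1 | 113 | 226 | 452 | 904  (height 4).
A maximum antichain: {2, 113}  (width 2).
Product = 4 * 2 = 8


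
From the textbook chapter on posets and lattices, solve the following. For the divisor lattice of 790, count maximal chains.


A maximal chain goes from the minimum element to a maximal element via cover relations.
Counting all min-to-max paths in the cover graph.
Total maximal chains: 6


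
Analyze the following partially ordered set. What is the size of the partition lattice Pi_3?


B(n) = number of set partitions of an n-element set.
B(n) satisfies the recurrence: B(n+1) = sum_k C(n,k)*B(k).
B(3) = 5


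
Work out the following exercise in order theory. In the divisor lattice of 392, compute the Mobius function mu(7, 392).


In a divisor lattice, mu(a,b) = mu(b/a) where mu is the classical Mobius function.
b/a = 392/7 = 56
Prime factorization of 56: primes [2, 7]
56 is not squarefree, so mu(56) = 0


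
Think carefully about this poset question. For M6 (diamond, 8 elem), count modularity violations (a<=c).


Modular law: if a <= c then a v (b ^ c) = (a v b) ^ c.
Check all triples (a,b,c) with a <= c among 8 elements.
This lattice is modular (diamonds M_m and their chain-products are modular).
Total violating triples: 0


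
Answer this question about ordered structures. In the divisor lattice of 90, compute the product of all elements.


Divisors of 90: [1, 2, 3, 5, 6, 9, 10, 15, 18, 30, 45, 90]
Product = n^(d(n)/2) = 90^(12/2)
Product = 531441000000


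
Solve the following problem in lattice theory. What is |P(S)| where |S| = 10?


Power set = 2^n.
2^10 = 1024


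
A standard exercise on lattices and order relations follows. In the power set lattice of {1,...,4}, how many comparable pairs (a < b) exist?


A comparable pair {a,b} has a < b or b < a in the order.
Count unordered pairs where one element is strictly below the other.
Examples: {{},{1}}, {{},{2}}, {{},{3}}, {{},{4}}, ...
Total comparable pairs: 65


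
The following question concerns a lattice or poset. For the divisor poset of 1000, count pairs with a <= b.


The order relation is {(a,b) : a <= b}, reflexive so it includes (a,a).
Examples: (1,1), (1,10), (1,100), (1,1000), (1,125), ...
Total ordered pairs: 100


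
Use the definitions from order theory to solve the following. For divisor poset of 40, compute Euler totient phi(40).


phi(n) = n * prod_{p|n} (1 - 1/p).
Prime divisors of 40: [2, 5]
phi(40) = 40 * (1 - 1/2) * (1 - 1/5)
phi(40) = 16


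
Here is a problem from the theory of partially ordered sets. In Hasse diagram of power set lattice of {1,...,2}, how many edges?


A cover relation a -< b holds when a < b with no c strictly between.
Cover relations:
  {} -< {1}
  {} -< {2}
  {1} -< {1,2}
  {2} -< {1,2}
Total: 4


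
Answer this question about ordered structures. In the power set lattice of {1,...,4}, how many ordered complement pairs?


Complement pair (a,b): a meet b = bottom, a join b = top.
Here: A intersect B = {} and A union B = {1,...,4}.
Pairs found: ({},{1,2,3,4}), ({1},{2,3,4}), ({2},{1,3,4}), ({3},{1,2,4}), ... (12 more)
Total ordered pairs: 16


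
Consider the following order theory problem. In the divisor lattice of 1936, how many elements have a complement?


An element a is complemented if some b has a meet b = bottom, a join b = top.
a is complemented iff gcd(a, n/a)=1, i.e. a is a unitary divisor of 1936.
Complemented elements: 1, 16, 121, 1936
Count: 4


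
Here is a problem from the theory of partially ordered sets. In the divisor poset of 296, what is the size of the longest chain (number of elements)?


A chain is a totally ordered subset; we count the number of elements in a maximum chain.
Compute, for each element x, the size of the longest chain ending at x:
  1: 1
  2: 2
  37: 2
  4: 3
  8: 4
  74: 3
  ...
A maximum chain: 1 < 2 < 4 < 8 < 296
Number of elements in the longest chain: 5


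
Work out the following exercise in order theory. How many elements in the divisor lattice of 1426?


Divisors of 1426: [1, 2, 23, 31, 46, 62, 713, 1426]
Count: 8


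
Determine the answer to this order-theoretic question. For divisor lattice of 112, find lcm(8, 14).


In a divisor lattice, join = lcm (least common multiple).
Compute lcm iteratively: start with first element, then lcm(current, next).
Elements: [8, 14]
lcm(8,14) = 56
Final lcm = 56


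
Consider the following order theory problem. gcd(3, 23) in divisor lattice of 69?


Meet=gcd.
gcd(3,23)=1


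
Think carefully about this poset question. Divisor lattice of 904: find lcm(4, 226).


In a divisor lattice, join = lcm (least common multiple).
gcd(4,226) = 2
lcm(4,226) = 4*226/gcd = 904/2 = 452


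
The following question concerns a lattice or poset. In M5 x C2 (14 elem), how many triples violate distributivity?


Distributive law: a ^ (b v c) = (a ^ b) v (a ^ c).
Check all 14^3 = 2744 ordered triples (a,b,c).
  e.g. a=(a1,0), b=(a2,0), c=(a3,0): lhs=(a1,0) != rhs=(0,0)
  e.g. a=(a1,0), b=(a2,0), c=(a3,1): lhs=(a1,0) != rhs=(0,0)
Total violating triples: 480


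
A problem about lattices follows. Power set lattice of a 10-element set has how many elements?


Power set = 2^n.
2^10 = 1024


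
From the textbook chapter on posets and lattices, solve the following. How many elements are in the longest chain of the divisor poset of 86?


A chain is a totally ordered subset; we count the number of elements in a maximum chain.
Compute, for each element x, the size of the longest chain ending at x:
  1: 1
  2: 2
  43: 2
  86: 3
A maximum chain: 1 < 2 < 86
Number of elements in the longest chain: 3


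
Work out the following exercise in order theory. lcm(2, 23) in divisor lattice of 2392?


Join=lcm.
gcd(2,23)=1
lcm=46


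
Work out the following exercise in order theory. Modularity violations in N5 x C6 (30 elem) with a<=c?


Modular law: if a <= c then a v (b ^ c) = (a v b) ^ c.
Check all triples (a,b,c) with a <= c among 30 elements.
  e.g. a=(a,0), b=(c,0), c=(b,0): lhs=(a,0) != rhs=(b,0)
  e.g. a=(a,0), b=(c,1), c=(b,0): lhs=(a,0) != rhs=(b,0)
Total violating triples: 126


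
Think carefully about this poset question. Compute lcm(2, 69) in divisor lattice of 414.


In a divisor lattice, join = lcm (least common multiple).
gcd(2,69) = 1
lcm(2,69) = 2*69/gcd = 138/1 = 138


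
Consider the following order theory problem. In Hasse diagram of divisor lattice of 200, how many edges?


A cover relation a -< b holds when a < b with no c strictly between.
Cover relations:
  1 -< 2
  1 -< 5
  2 -< 4
  2 -< 10
  4 -< 8
  4 -< 20
  5 -< 10
  5 -< 25
  ...9 more
Total: 17


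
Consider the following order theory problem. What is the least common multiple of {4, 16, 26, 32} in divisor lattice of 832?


In a divisor lattice, join = lcm (least common multiple).
Compute lcm iteratively: start with first element, then lcm(current, next).
Elements: [4, 16, 26, 32]
lcm(4,16) = 16
lcm(16,26) = 208
lcm(208,32) = 416
Final lcm = 416


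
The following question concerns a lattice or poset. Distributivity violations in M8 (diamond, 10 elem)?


Distributive law: a ^ (b v c) = (a ^ b) v (a ^ c).
Check all 10^3 = 1000 ordered triples (a,b,c).
  e.g. a=a1, b=a2, c=a3: lhs=a1 != rhs=0
  e.g. a=a1, b=a2, c=a4: lhs=a1 != rhs=0
Total violating triples: 336


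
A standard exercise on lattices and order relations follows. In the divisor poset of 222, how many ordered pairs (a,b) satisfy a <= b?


The order relation is {(a,b) : a <= b}, reflexive so it includes (a,a).
Examples: (1,1), (1,111), (1,2), (1,222), (1,3), ...
Total ordered pairs: 27


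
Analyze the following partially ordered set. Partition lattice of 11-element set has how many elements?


B(n) = number of set partitions of an n-element set.
B(n) satisfies the recurrence: B(n+1) = sum_k C(n,k)*B(k).
B(11) = 678570


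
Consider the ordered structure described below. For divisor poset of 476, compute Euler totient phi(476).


phi(n) = n * prod_{p|n} (1 - 1/p).
Prime divisors of 476: [2, 7, 17]
phi(476) = 476 * (1 - 1/2) * (1 - 1/7) * (1 - 1/17)
phi(476) = 192


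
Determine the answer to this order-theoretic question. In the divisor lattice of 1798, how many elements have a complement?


An element a is complemented if some b has a meet b = bottom, a join b = top.
a is complemented iff gcd(a, n/a)=1, i.e. a is a unitary divisor of 1798.
Complemented elements: 1, 2, 29, 31, 58, 62, ... (2 more)
Count: 8


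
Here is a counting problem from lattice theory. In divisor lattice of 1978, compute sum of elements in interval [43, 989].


Interval [43,989] in divisors of 1978: [43, 989]
Sum = 1032


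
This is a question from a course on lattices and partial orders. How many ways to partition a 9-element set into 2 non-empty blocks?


S(n,k) = k*S(n-1,k) + S(n-1,k-1).
S(8,2) = 127, S(8,1) = 1
S(9,2) = 2*127 + 1 = 254 + 1
S(9,2) = 255


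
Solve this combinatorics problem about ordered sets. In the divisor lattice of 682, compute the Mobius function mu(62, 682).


In a divisor lattice, mu(a,b) = mu(b/a) where mu is the classical Mobius function.
b/a = 682/62 = 11
Prime factorization of 11: primes [11]
11 is squarefree with 1 prime factor(s), so mu(11) = (-1)^1 = -1


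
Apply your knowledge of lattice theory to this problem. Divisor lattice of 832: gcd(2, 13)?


Meet=gcd.
gcd(2,13)=1


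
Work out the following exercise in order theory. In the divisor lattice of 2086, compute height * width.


Height = length of longest chain minus 1; width = size of largest antichain.
A maximum chain: 1 | 149 | 1043 | 2086  (height 3).
A maximum antichain: {2, 7, 149}  (width 3).
Product = 3 * 3 = 9


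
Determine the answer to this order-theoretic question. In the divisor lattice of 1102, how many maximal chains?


A maximal chain goes from the minimum element to a maximal element via cover relations.
Counting all min-to-max paths in the cover graph.
Total maximal chains: 6


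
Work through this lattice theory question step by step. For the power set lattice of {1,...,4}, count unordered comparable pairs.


A comparable pair {a,b} has a < b or b < a in the order.
Count unordered pairs where one element is strictly below the other.
Examples: {{},{1}}, {{},{2}}, {{},{3}}, {{},{4}}, ...
Total comparable pairs: 65


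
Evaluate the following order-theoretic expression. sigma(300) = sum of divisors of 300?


sigma(n) = sum of divisors.
Divisors of 300: [1, 2, 3, 4, 5, 6, 10, 12, 15, 20, 25, 30, 50, 60, 75, 100, 150, 300]
Sum = 868


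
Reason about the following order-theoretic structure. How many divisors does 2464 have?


Divisors of 2464: [1, 2, 4, 7, 8, 11, 14, 16, 22, 28, 32, 44, 56, 77, 88, 112, 154, 176, 224, 308, 352, 616, 1232, 2464]
Count: 24


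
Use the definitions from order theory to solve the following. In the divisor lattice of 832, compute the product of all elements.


Divisors of 832: [1, 2, 4, 8, 13, 16, 26, 32, 52, 64, 104, 208, 416, 832]
Product = n^(d(n)/2) = 832^(14/2)
Product = 275970896268800032768


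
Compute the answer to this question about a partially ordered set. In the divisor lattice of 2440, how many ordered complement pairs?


Complement pair (a,b): a meet b = bottom, a join b = top.
Here: gcd(a,b)=1 and lcm(a,b)=2440, i.e. a*b=2440 with a,b coprime.
Pairs found: (1,2440), (5,488), (8,305), (40,61), ... (4 more)
Total ordered pairs: 8


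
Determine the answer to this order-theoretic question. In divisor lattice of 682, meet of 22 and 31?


In a divisor lattice, meet = gcd (greatest common divisor).
By Euclidean algorithm or factoring: gcd(22,31) = 1


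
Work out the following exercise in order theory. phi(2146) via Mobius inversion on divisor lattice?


phi(n) = n * prod_{p|n} (1 - 1/p).
Prime divisors of 2146: [2, 29, 37]
phi(2146) = 2146 * (1 - 1/2) * (1 - 1/29) * (1 - 1/37)
phi(2146) = 1008


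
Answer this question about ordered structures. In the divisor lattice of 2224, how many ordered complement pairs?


Complement pair (a,b): a meet b = bottom, a join b = top.
Here: gcd(a,b)=1 and lcm(a,b)=2224, i.e. a*b=2224 with a,b coprime.
Pairs found: (1,2224), (16,139), (139,16), (2224,1)
Total ordered pairs: 4


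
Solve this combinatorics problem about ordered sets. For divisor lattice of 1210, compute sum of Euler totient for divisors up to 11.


Divisors of 1210 up to 11: [1, 2, 5, 10, 11]
phi values: [1, 1, 4, 4, 10]
Sum = 20


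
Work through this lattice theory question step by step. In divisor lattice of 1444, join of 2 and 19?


In a divisor lattice, join = lcm (least common multiple).
gcd(2,19) = 1
lcm(2,19) = 2*19/gcd = 38/1 = 38


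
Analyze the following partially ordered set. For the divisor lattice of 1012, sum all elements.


sigma(n) = sum of divisors.
Divisors of 1012: [1, 2, 4, 11, 22, 23, 44, 46, 92, 253, 506, 1012]
Sum = 2016


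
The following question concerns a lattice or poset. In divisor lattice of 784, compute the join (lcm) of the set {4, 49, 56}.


In a divisor lattice, join = lcm (least common multiple).
Compute lcm iteratively: start with first element, then lcm(current, next).
Elements: [4, 49, 56]
lcm(4,49) = 196
lcm(196,56) = 392
Final lcm = 392


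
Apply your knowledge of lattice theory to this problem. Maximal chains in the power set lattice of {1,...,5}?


A maximal chain goes from the minimum element to a maximal element via cover relations.
Counting all min-to-max paths in the cover graph.
Total maximal chains: 120


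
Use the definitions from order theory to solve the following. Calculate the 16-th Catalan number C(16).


C(n) = C(2n, n) / (n+1).
C(32, 16) = 601080390
C(16) = 601080390 / 17 = 35357670


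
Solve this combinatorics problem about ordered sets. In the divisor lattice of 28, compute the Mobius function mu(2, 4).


In a divisor lattice, mu(a,b) = mu(b/a) where mu is the classical Mobius function.
b/a = 4/2 = 2
Prime factorization of 2: primes [2]
2 is squarefree with 1 prime factor(s), so mu(2) = (-1)^1 = -1


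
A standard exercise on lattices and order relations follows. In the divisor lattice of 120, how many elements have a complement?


An element a is complemented if some b has a meet b = bottom, a join b = top.
a is complemented iff gcd(a, n/a)=1, i.e. a is a unitary divisor of 120.
Complemented elements: 1, 3, 5, 8, 15, 24, ... (2 more)
Count: 8


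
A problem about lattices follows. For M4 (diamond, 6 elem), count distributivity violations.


Distributive law: a ^ (b v c) = (a ^ b) v (a ^ c).
Check all 6^3 = 216 ordered triples (a,b,c).
  e.g. a=a1, b=a2, c=a3: lhs=a1 != rhs=0
  e.g. a=a1, b=a2, c=a4: lhs=a1 != rhs=0
Total violating triples: 24


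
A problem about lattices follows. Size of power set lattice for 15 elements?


Power set = 2^n.
2^15 = 32768


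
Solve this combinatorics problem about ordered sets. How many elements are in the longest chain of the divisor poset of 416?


A chain is a totally ordered subset; we count the number of elements in a maximum chain.
Compute, for each element x, the size of the longest chain ending at x:
  1: 1
  2: 2
  13: 2
  4: 3
  8: 4
  26: 3
  ...
A maximum chain: 1 < 2 < 4 < 8 < 16 < 32 < 416
Number of elements in the longest chain: 7


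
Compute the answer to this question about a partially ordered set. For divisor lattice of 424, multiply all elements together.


Divisors of 424: [1, 2, 4, 8, 53, 106, 212, 424]
Product = n^(d(n)/2) = 424^(8/2)
Product = 32319410176


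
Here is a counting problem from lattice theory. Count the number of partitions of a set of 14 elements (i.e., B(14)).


B(n) = number of set partitions of an n-element set.
B(n) satisfies the recurrence: B(n+1) = sum_k C(n,k)*B(k).
B(14) = 190899322


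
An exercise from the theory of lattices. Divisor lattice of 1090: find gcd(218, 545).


In a divisor lattice, meet = gcd (greatest common divisor).
By Euclidean algorithm or factoring: gcd(218,545) = 109


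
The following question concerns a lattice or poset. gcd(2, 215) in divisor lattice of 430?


Meet=gcd.
gcd(2,215)=1


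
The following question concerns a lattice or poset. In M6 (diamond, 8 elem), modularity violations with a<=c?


Modular law: if a <= c then a v (b ^ c) = (a v b) ^ c.
Check all triples (a,b,c) with a <= c among 8 elements.
This lattice is modular (diamonds M_m and their chain-products are modular).
Total violating triples: 0


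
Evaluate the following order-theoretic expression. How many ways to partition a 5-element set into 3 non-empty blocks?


S(n,k) = k*S(n-1,k) + S(n-1,k-1).
S(4,3) = 6, S(4,2) = 7
S(5,3) = 3*6 + 7 = 18 + 7
S(5,3) = 25


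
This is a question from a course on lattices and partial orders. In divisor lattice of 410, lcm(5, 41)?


Join=lcm.
gcd(5,41)=1
lcm=205


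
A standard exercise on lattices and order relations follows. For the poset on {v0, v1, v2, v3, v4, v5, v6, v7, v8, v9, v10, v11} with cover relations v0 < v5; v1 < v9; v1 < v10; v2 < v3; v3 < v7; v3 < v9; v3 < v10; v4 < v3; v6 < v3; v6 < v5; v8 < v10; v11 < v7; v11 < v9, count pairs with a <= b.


The order relation is {(a,b) : a <= b}, reflexive so it includes (a,a).
Examples: (v0,v0), (v0,v5), (v1,v1), (v1,v10), (v1,v9), ...
Total ordered pairs: 34


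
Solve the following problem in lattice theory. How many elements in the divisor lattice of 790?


Divisors of 790: [1, 2, 5, 10, 79, 158, 395, 790]
Count: 8


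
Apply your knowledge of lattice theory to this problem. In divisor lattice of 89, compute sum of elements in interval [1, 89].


Interval [1,89] in divisors of 89: [1, 89]
Sum = 90


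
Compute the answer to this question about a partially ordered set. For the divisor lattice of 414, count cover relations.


A cover relation a -< b holds when a < b with no c strictly between.
Cover relations:
  1 -< 2
  1 -< 3
  1 -< 23
  2 -< 6
  2 -< 46
  3 -< 6
  3 -< 9
  3 -< 69
  ...12 more
Total: 20


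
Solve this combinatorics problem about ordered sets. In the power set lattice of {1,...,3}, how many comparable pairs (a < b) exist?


A comparable pair {a,b} has a < b or b < a in the order.
Count unordered pairs where one element is strictly below the other.
Examples: {{},{1}}, {{},{2}}, {{},{3}}, {{},{1,2}}, ...
Total comparable pairs: 19


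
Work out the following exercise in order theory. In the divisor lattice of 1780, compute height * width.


Height = length of longest chain minus 1; width = size of largest antichain.
A maximum chain: 1 | 89 | 445 | 890 | 1780  (height 4).
A maximum antichain: {4, 10, 178, 445}  (width 4).
Product = 4 * 4 = 16


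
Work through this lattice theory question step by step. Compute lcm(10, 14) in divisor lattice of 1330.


In a divisor lattice, join = lcm (least common multiple).
gcd(10,14) = 2
lcm(10,14) = 10*14/gcd = 140/2 = 70


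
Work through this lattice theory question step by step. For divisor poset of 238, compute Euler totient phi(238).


phi(n) = n * prod_{p|n} (1 - 1/p).
Prime divisors of 238: [2, 7, 17]
phi(238) = 238 * (1 - 1/2) * (1 - 1/7) * (1 - 1/17)
phi(238) = 96


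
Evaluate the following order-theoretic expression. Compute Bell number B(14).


B(n) = number of set partitions of an n-element set.
B(n) satisfies the recurrence: B(n+1) = sum_k C(n,k)*B(k).
B(14) = 190899322


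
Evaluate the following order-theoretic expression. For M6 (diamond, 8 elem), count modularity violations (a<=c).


Modular law: if a <= c then a v (b ^ c) = (a v b) ^ c.
Check all triples (a,b,c) with a <= c among 8 elements.
This lattice is modular (diamonds M_m and their chain-products are modular).
Total violating triples: 0


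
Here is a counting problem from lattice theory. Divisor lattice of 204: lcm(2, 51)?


Join=lcm.
gcd(2,51)=1
lcm=102


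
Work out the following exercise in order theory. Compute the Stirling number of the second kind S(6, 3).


S(n,k) = k*S(n-1,k) + S(n-1,k-1).
S(5,3) = 25, S(5,2) = 15
S(6,3) = 3*25 + 15 = 75 + 15
S(6,3) = 90


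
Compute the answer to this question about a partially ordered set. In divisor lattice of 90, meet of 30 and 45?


In a divisor lattice, meet = gcd (greatest common divisor).
By Euclidean algorithm or factoring: gcd(30,45) = 15


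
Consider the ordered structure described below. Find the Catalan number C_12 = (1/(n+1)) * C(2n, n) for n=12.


C(n) = C(2n, n) / (n+1).
C(24, 12) = 2704156
C(12) = 2704156 / 13 = 208012


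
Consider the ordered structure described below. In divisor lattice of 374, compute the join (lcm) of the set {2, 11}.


In a divisor lattice, join = lcm (least common multiple).
Compute lcm iteratively: start with first element, then lcm(current, next).
Elements: [2, 11]
lcm(2,11) = 22
Final lcm = 22


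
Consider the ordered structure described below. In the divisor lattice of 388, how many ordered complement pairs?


Complement pair (a,b): a meet b = bottom, a join b = top.
Here: gcd(a,b)=1 and lcm(a,b)=388, i.e. a*b=388 with a,b coprime.
Pairs found: (1,388), (4,97), (97,4), (388,1)
Total ordered pairs: 4


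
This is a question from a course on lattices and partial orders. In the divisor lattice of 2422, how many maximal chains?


A maximal chain goes from the minimum element to a maximal element via cover relations.
Counting all min-to-max paths in the cover graph.
Total maximal chains: 6


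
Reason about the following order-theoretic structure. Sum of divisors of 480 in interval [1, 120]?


Interval [1,120] in divisors of 480: [1, 2, 3, 4, 5, 6, 8, 10, 12, 15, 20, 24, 30, 40, 60, 120]
Sum = 360


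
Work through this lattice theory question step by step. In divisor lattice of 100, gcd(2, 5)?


Meet=gcd.
gcd(2,5)=1


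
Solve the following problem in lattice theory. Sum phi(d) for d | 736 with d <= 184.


Divisors of 736 up to 184: [1, 2, 4, 8, 16, 23, 32, 46, 92, 184]
phi values: [1, 1, 2, 4, 8, 22, 16, 22, 44, 88]
Sum = 208


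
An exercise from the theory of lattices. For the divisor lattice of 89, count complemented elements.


An element a is complemented if some b has a meet b = bottom, a join b = top.
a is complemented iff gcd(a, n/a)=1, i.e. a is a unitary divisor of 89.
Complemented elements: 1, 89
Count: 2


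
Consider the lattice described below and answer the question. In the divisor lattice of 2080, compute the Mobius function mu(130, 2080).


In a divisor lattice, mu(a,b) = mu(b/a) where mu is the classical Mobius function.
b/a = 2080/130 = 16
Prime factorization of 16: primes [2]
16 is not squarefree, so mu(16) = 0


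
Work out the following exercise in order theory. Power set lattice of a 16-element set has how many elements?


Power set = 2^n.
2^16 = 65536


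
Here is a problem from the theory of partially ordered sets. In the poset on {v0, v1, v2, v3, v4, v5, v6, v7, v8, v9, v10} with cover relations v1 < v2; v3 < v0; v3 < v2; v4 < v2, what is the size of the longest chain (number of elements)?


A chain is a totally ordered subset; we count the number of elements in a maximum chain.
Compute, for each element x, the size of the longest chain ending at x:
  v1: 1
  v3: 1
  v4: 1
  v5: 1
  v6: 1
  v7: 1
  ...
A maximum chain: v3 < v0
Number of elements in the longest chain: 2


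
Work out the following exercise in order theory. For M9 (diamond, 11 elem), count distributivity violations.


Distributive law: a ^ (b v c) = (a ^ b) v (a ^ c).
Check all 11^3 = 1331 ordered triples (a,b,c).
  e.g. a=a1, b=a2, c=a3: lhs=a1 != rhs=0
  e.g. a=a1, b=a2, c=a4: lhs=a1 != rhs=0
Total violating triples: 504


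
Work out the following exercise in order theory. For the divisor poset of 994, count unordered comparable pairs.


A comparable pair {a,b} has a < b or b < a in the order.
Count unordered pairs where one element is strictly below the other.
Examples: {1,2}, {1,7}, {1,14}, {1,71}, ...
Total comparable pairs: 19


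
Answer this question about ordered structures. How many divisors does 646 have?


Divisors of 646: [1, 2, 17, 19, 34, 38, 323, 646]
Count: 8


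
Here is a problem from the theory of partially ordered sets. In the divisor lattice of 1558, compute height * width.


Height = length of longest chain minus 1; width = size of largest antichain.
A maximum chain: 1 | 41 | 779 | 1558  (height 3).
A maximum antichain: {2, 19, 41}  (width 3).
Product = 3 * 3 = 9


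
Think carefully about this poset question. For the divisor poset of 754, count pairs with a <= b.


The order relation is {(a,b) : a <= b}, reflexive so it includes (a,a).
Examples: (1,1), (1,13), (1,2), (1,26), (1,29), ...
Total ordered pairs: 27


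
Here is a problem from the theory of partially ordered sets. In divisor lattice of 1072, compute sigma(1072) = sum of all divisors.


sigma(n) = sum of divisors.
Divisors of 1072: [1, 2, 4, 8, 16, 67, 134, 268, 536, 1072]
Sum = 2108


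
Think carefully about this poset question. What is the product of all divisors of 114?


Divisors of 114: [1, 2, 3, 6, 19, 38, 57, 114]
Product = n^(d(n)/2) = 114^(8/2)
Product = 168896016


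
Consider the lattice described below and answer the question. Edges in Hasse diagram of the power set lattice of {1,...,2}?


A cover relation a -< b holds when a < b with no c strictly between.
Cover relations:
  {} -< {1}
  {} -< {2}
  {1} -< {1,2}
  {2} -< {1,2}
Total: 4


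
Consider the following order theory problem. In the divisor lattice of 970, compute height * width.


Height = length of longest chain minus 1; width = size of largest antichain.
A maximum chain: 1 | 97 | 485 | 970  (height 3).
A maximum antichain: {2, 5, 97}  (width 3).
Product = 3 * 3 = 9


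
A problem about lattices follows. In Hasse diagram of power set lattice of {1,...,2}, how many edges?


A cover relation a -< b holds when a < b with no c strictly between.
Cover relations:
  {} -< {1}
  {} -< {2}
  {1} -< {1,2}
  {2} -< {1,2}
Total: 4


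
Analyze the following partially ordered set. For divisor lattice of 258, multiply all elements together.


Divisors of 258: [1, 2, 3, 6, 43, 86, 129, 258]
Product = n^(d(n)/2) = 258^(8/2)
Product = 4430766096


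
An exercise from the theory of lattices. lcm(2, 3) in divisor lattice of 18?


Join=lcm.
gcd(2,3)=1
lcm=6


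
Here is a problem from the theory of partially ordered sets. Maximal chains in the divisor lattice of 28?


A maximal chain goes from the minimum element to a maximal element via cover relations.
Counting all min-to-max paths in the cover graph.
Total maximal chains: 3


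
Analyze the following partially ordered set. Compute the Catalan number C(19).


C(n) = C(2n, n) / (n+1).
C(38, 19) = 35345263800
C(19) = 35345263800 / 20 = 1767263190


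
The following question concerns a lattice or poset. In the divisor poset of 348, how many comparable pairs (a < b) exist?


A comparable pair {a,b} has a < b or b < a in the order.
Count unordered pairs where one element is strictly below the other.
Examples: {1,2}, {1,3}, {1,4}, {1,6}, ...
Total comparable pairs: 42


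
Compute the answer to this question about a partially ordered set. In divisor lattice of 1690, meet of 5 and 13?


In a divisor lattice, meet = gcd (greatest common divisor).
By Euclidean algorithm or factoring: gcd(5,13) = 1


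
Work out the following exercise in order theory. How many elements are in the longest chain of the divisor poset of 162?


A chain is a totally ordered subset; we count the number of elements in a maximum chain.
Compute, for each element x, the size of the longest chain ending at x:
  1: 1
  2: 2
  3: 2
  9: 3
  6: 3
  27: 4
  ...
A maximum chain: 1 < 2 < 6 < 18 < 54 < 162
Number of elements in the longest chain: 6


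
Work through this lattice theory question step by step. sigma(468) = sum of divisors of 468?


sigma(n) = sum of divisors.
Divisors of 468: [1, 2, 3, 4, 6, 9, 12, 13, 18, 26, 36, 39, 52, 78, 117, 156, 234, 468]
Sum = 1274


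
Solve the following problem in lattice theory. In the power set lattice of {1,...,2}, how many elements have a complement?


An element a is complemented if some b has a meet b = bottom, a join b = top.
every subset A has complement S\A, so all elements are complemented.
Complemented elements: {}, {1}, {2}, {1,2}
Count: 4


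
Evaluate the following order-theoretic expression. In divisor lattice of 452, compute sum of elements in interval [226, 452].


Interval [226,452] in divisors of 452: [226, 452]
Sum = 678


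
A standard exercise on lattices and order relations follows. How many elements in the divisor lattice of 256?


Divisors of 256: [1, 2, 4, 8, 16, 32, 64, 128, 256]
Count: 9


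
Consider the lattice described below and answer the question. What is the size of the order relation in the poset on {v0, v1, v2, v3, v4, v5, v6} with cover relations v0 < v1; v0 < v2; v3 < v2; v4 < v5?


The order relation is {(a,b) : a <= b}, reflexive so it includes (a,a).
Examples: (v0,v0), (v0,v1), (v0,v2), (v1,v1), (v2,v2), ...
Total ordered pairs: 11


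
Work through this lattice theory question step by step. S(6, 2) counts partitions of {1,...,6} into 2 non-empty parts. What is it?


S(n,k) = k*S(n-1,k) + S(n-1,k-1).
S(5,2) = 15, S(5,1) = 1
S(6,2) = 2*15 + 1 = 30 + 1
S(6,2) = 31


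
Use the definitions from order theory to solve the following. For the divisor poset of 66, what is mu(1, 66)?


In a divisor lattice, mu(a,b) = mu(b/a) where mu is the classical Mobius function.
b/a = 66/1 = 66
Prime factorization of 66: primes [2, 3, 11]
66 is squarefree with 3 prime factor(s), so mu(66) = (-1)^3 = -1


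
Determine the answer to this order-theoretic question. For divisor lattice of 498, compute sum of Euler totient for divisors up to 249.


Divisors of 498 up to 249: [1, 2, 3, 6, 83, 166, 249]
phi values: [1, 1, 2, 2, 82, 82, 164]
Sum = 334


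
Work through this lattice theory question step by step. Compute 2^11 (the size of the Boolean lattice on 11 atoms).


Power set = 2^n.
2^11 = 2048


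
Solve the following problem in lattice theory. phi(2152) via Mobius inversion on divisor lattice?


phi(n) = n * prod_{p|n} (1 - 1/p).
Prime divisors of 2152: [2, 269]
phi(2152) = 2152 * (1 - 1/2) * (1 - 1/269)
phi(2152) = 1072


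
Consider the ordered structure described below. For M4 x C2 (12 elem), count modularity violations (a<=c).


Modular law: if a <= c then a v (b ^ c) = (a v b) ^ c.
Check all triples (a,b,c) with a <= c among 12 elements.
This lattice is modular (diamonds M_m and their chain-products are modular).
Total violating triples: 0


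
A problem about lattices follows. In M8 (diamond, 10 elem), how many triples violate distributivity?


Distributive law: a ^ (b v c) = (a ^ b) v (a ^ c).
Check all 10^3 = 1000 ordered triples (a,b,c).
  e.g. a=a1, b=a2, c=a3: lhs=a1 != rhs=0
  e.g. a=a1, b=a2, c=a4: lhs=a1 != rhs=0
Total violating triples: 336


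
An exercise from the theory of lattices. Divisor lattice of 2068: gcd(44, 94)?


Meet=gcd.
gcd(44,94)=2


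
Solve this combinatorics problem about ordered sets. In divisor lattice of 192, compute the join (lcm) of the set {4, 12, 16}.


In a divisor lattice, join = lcm (least common multiple).
Compute lcm iteratively: start with first element, then lcm(current, next).
Elements: [4, 12, 16]
lcm(4,12) = 12
lcm(12,16) = 48
Final lcm = 48


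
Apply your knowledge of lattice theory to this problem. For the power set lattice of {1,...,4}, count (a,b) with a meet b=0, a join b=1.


Complement pair (a,b): a meet b = bottom, a join b = top.
Here: A intersect B = {} and A union B = {1,...,4}.
Pairs found: ({},{1,2,3,4}), ({1},{2,3,4}), ({2},{1,3,4}), ({3},{1,2,4}), ... (12 more)
Total ordered pairs: 16


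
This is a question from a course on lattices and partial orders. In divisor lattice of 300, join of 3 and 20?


In a divisor lattice, join = lcm (least common multiple).
gcd(3,20) = 1
lcm(3,20) = 3*20/gcd = 60/1 = 60


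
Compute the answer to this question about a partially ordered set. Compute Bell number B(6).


B(n) = number of set partitions of an n-element set.
B(n) satisfies the recurrence: B(n+1) = sum_k C(n,k)*B(k).
B(6) = 203


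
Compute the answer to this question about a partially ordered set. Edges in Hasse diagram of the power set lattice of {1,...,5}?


A cover relation a -< b holds when a < b with no c strictly between.
Cover relations:
  {} -< {1}
  {} -< {2}
  {} -< {3}
  {} -< {4}
  {} -< {5}
  {1} -< {1,2}
  {1} -< {1,3}
  {1} -< {1,4}
  ...72 more
Total: 80


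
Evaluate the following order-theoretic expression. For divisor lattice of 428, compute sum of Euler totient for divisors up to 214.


Divisors of 428 up to 214: [1, 2, 4, 107, 214]
phi values: [1, 1, 2, 106, 106]
Sum = 216


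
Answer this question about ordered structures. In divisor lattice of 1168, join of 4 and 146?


In a divisor lattice, join = lcm (least common multiple).
gcd(4,146) = 2
lcm(4,146) = 4*146/gcd = 584/2 = 292


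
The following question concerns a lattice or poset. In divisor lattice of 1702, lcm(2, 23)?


Join=lcm.
gcd(2,23)=1
lcm=46


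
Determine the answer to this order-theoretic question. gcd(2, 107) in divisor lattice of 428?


Meet=gcd.
gcd(2,107)=1


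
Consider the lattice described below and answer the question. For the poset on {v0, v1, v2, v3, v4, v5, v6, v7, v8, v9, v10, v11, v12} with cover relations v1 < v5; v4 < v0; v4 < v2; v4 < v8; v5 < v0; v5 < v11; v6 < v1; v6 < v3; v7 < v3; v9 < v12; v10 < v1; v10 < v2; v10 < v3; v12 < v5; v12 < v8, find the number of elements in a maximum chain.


A chain is a totally ordered subset; we count the number of elements in a maximum chain.
Compute, for each element x, the size of the longest chain ending at x:
  v4: 1
  v6: 1
  v7: 1
  v9: 1
  v10: 1
  v12: 2
  ...
A maximum chain: v6 < v1 < v5 < v0
Number of elements in the longest chain: 4


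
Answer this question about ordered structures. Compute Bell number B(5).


B(n) = number of set partitions of an n-element set.
B(n) satisfies the recurrence: B(n+1) = sum_k C(n,k)*B(k).
B(5) = 52


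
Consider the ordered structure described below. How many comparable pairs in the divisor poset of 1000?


A comparable pair {a,b} has a < b or b < a in the order.
Count unordered pairs where one element is strictly below the other.
Examples: {1,2}, {1,4}, {1,5}, {1,8}, ...
Total comparable pairs: 84


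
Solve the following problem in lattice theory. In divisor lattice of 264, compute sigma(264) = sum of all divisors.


sigma(n) = sum of divisors.
Divisors of 264: [1, 2, 3, 4, 6, 8, 11, 12, 22, 24, 33, 44, 66, 88, 132, 264]
Sum = 720


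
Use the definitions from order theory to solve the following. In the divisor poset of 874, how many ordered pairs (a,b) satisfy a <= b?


The order relation is {(a,b) : a <= b}, reflexive so it includes (a,a).
Examples: (1,1), (1,19), (1,2), (1,23), (1,38), ...
Total ordered pairs: 27


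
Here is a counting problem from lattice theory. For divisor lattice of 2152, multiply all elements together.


Divisors of 2152: [1, 2, 4, 8, 269, 538, 1076, 2152]
Product = n^(d(n)/2) = 2152^(8/2)
Product = 21447124258816


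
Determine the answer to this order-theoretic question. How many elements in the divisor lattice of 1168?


Divisors of 1168: [1, 2, 4, 8, 16, 73, 146, 292, 584, 1168]
Count: 10


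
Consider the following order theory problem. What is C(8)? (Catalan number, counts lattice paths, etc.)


C(n) = C(2n, n) / (n+1).
C(16, 8) = 12870
C(8) = 12870 / 9 = 1430


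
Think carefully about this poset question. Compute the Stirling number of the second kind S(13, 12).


S(n,k) = k*S(n-1,k) + S(n-1,k-1).
S(12,12) = 1, S(12,11) = 66
S(13,12) = 12*1 + 66 = 12 + 66
S(13,12) = 78


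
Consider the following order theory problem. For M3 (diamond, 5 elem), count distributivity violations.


Distributive law: a ^ (b v c) = (a ^ b) v (a ^ c).
Check all 5^3 = 125 ordered triples (a,b,c).
  e.g. a=a1, b=a2, c=a3: lhs=a1 != rhs=0
  e.g. a=a1, b=a3, c=a2: lhs=a1 != rhs=0
Total violating triples: 6


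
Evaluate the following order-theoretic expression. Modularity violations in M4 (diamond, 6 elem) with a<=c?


Modular law: if a <= c then a v (b ^ c) = (a v b) ^ c.
Check all triples (a,b,c) with a <= c among 6 elements.
This lattice is modular (diamonds M_m and their chain-products are modular).
Total violating triples: 0


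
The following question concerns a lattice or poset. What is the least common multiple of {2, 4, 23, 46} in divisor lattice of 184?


In a divisor lattice, join = lcm (least common multiple).
Compute lcm iteratively: start with first element, then lcm(current, next).
Elements: [2, 4, 23, 46]
lcm(2,4) = 4
lcm(4,23) = 92
lcm(92,46) = 92
Final lcm = 92


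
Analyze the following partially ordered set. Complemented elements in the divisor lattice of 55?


An element a is complemented if some b has a meet b = bottom, a join b = top.
a is complemented iff gcd(a, n/a)=1, i.e. a is a unitary divisor of 55.
Complemented elements: 1, 5, 11, 55
Count: 4


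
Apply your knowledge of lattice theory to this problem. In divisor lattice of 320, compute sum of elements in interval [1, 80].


Interval [1,80] in divisors of 320: [1, 2, 4, 5, 8, 10, 16, 20, 40, 80]
Sum = 186


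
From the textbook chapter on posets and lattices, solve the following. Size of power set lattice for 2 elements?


Power set = 2^n.
2^2 = 4


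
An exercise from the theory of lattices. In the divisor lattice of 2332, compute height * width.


Height = length of longest chain minus 1; width = size of largest antichain.
A maximum chain: 1 | 53 | 583 | 1166 | 2332  (height 4).
A maximum antichain: {4, 22, 106, 583}  (width 4).
Product = 4 * 4 = 16
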